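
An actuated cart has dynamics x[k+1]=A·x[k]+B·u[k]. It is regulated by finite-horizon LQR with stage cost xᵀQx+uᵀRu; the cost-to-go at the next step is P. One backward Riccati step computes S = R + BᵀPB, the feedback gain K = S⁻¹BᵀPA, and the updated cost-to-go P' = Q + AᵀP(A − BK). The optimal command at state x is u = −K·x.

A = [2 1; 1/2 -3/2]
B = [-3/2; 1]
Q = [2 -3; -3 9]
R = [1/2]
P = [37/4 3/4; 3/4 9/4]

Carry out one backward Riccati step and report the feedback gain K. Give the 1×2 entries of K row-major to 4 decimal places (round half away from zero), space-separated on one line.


BᵀP = [-13.1250 1.1250]
S = R + BᵀPB = [1/2] + [20.8125] = [21.3125]
BᵀPA = [-25.6875 -14.8125]
K = S⁻¹·BᵀPA = [-1.2053 -0.6950]
A−BK = [0.1921 -0.0425; 1.7053 -0.8050]
AᵀP(A−BK) = [8.1019 -2.9157; -2.9157 1.7676]
P' = Q + AᵀP(A−BK) = [10.1019 -5.9157; -5.9157 10.7676]
tr(P') = 20.8695

-1.2053 -0.6950


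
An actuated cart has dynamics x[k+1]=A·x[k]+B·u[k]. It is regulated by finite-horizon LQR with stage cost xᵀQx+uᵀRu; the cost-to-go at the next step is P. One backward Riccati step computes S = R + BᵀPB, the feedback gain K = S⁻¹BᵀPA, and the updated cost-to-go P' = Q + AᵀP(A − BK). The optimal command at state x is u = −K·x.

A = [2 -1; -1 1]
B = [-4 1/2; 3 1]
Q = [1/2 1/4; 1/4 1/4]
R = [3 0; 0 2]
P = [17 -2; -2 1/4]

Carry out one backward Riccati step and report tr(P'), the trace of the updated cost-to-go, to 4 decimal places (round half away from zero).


BᵀP = [-74.0000 8.7500; 6.5000 -0.7500]
S = R + BᵀPB = [3 0; 0 2] + [322.2500 -28.2500; -28.2500 2.5000] = [325.2500 -28.2500; -28.2500 4.5000]
BᵀPA = [-156.7500 82.7500; 13.7500 -7.2500]
K = S⁻¹·BᵀPA = [-0.4762 0.2518; 0.0661 -0.0306]
A−BK = [0.0622 0.0223; 0.3625 0.2753]
AᵀP(A−BK) = [0.6974 -0.3656; -0.3656 0.1949]
P' = Q + AᵀP(A−BK) = [1.1974 -0.1156; -0.1156 0.4449]
tr(P') = 1.6423

1.6423


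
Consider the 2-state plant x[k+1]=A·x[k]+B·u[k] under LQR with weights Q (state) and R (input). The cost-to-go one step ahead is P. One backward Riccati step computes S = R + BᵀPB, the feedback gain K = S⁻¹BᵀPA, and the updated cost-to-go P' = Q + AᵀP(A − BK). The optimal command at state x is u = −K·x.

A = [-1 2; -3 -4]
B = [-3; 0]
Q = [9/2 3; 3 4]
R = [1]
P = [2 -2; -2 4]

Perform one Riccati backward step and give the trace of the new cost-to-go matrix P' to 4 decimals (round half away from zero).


BᵀP = [-6.0000 6.0000]
S = R + BᵀPB = [1] + [18.0000] = [19.0000]
BᵀPA = [-12.0000 -36.0000]
K = S⁻¹·BᵀPA = [-0.6316 -1.8947]
A−BK = [-2.8947 -3.6842; -3.0000 -4.0000]
AᵀP(A−BK) = [18.4211 25.2632; 25.2632 35.7895]
P' = Q + AᵀP(A−BK) = [22.9211 28.2632; 28.2632 39.7895]
tr(P') = 62.7105

62.7105


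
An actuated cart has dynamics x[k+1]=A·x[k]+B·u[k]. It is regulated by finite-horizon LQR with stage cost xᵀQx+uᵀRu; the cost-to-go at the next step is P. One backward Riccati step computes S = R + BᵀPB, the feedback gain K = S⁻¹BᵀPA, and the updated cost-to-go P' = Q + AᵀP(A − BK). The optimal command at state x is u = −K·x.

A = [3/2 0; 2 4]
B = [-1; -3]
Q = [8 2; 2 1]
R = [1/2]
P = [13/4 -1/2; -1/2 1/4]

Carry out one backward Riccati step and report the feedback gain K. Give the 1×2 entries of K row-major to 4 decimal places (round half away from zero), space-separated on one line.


BᵀP = [-1.7500 -0.2500]
S = R + BᵀPB = [1/2] + [2.5000] = [3.0000]
BᵀPA = [-3.1250 -1.0000]
K = S⁻¹·BᵀPA = [-1.0417 -0.3333]
A−BK = [0.4583 -0.3333; -1.1250 3.0000]
AᵀP(A−BK) = [2.0573 -2.0417; -2.0417 3.6667]
P' = Q + AᵀP(A−BK) = [10.0573 -0.0417; -0.0417 4.6667]
tr(P') = 14.7240

-1.0417 -0.3333


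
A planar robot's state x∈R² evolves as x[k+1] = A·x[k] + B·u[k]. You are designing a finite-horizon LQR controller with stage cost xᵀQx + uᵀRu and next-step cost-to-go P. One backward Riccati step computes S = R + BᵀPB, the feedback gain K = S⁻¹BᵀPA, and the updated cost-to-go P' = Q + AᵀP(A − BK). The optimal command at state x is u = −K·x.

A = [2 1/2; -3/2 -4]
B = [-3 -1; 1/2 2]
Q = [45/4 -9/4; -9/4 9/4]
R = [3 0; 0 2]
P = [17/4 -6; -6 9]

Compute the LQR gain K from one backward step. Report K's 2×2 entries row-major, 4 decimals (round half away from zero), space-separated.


-0.4206 -0.4133 -0.6483 -1.1927

BᵀP = [-15.7500 22.5000; -16.2500 24.0000]
S = R + BᵀPB = [3 0; 0 2] + [58.5000 60.7500; 60.7500 64.2500] = [61.5000 60.7500; 60.7500 66.2500]
BᵀPA = [-65.2500 -97.8750; -68.5000 -104.1250]
K = S⁻¹·BᵀPA = [-0.4206 -0.4133; -0.6483 -1.1927]
A−BK = [0.0899 -1.9326; 0.0068 -1.4079]
AᵀP(A−BK) = [1.3986 2.0816; 2.0816 4.4199]
P' = Q + AᵀP(A−BK) = [12.6486 -0.1684; -0.1684 6.6699]
tr(P') = 19.3185


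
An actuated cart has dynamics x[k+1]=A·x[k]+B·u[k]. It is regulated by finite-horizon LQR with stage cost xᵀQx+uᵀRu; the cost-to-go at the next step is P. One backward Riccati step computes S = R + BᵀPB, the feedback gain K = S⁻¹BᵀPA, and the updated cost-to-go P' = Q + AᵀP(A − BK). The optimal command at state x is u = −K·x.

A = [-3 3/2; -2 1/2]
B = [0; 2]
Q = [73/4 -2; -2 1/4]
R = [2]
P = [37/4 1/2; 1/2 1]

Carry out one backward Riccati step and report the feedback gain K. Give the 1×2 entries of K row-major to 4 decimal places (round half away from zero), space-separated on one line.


BᵀP = [1.0000 2.0000]
S = R + BᵀPB = [2] + [4.0000] = [6.0000]
BᵀPA = [-7.0000 2.5000]
K = S⁻¹·BᵀPA = [-1.1667 0.4167]
A−BK = [-3.0000 1.5000; 0.3333 -0.3333]
AᵀP(A−BK) = [85.0833 -41.9583; -41.9583 20.7708]
P' = Q + AᵀP(A−BK) = [103.3333 -43.9583; -43.9583 21.0208]
tr(P') = 124.3542

-1.1667 0.4167


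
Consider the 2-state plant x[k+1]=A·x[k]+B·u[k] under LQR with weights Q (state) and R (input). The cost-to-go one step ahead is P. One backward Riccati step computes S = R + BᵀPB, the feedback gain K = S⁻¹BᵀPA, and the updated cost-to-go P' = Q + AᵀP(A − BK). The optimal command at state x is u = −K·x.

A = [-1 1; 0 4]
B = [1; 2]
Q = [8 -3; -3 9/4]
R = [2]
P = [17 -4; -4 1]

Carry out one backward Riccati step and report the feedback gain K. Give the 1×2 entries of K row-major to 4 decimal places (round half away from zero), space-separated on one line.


BᵀP = [9.0000 -2.0000]
S = R + BᵀPB = [2] + [5.0000] = [7.0000]
BᵀPA = [-9.0000 1.0000]
K = S⁻¹·BᵀPA = [-1.2857 0.1429]
A−BK = [0.2857 0.8571; 2.5714 3.7143]
AᵀP(A−BK) = [5.4286 0.2857; 0.2857 0.8571]
P' = Q + AᵀP(A−BK) = [13.4286 -2.7143; -2.7143 3.1071]
tr(P') = 16.5357

-1.2857 0.1429


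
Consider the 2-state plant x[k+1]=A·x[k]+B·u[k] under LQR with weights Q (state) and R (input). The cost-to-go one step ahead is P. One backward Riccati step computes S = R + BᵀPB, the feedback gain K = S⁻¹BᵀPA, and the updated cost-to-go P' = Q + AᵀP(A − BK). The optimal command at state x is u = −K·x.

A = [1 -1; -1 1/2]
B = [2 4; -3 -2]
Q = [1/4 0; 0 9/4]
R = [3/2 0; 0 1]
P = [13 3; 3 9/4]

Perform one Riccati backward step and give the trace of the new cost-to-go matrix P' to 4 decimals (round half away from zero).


BᵀP = [17.0000 -0.7500; 46.0000 7.5000]
S = R + BᵀPB = [3/2 0; 0 1] + [36.2500 69.5000; 69.5000 169.0000] = [37.7500 69.5000; 69.5000 170.0000]
BᵀPA = [17.7500 -17.3750; 38.5000 -42.2500]
K = S⁻¹·BᵀPA = [0.2153 -0.0109; 0.1384 -0.2441]
A−BK = [0.0156 -0.0019; -0.0772 -0.0209]
AᵀP(A−BK) = [0.0980 -0.0346; -0.0346 0.0610]
P' = Q + AᵀP(A−BK) = [0.3480 -0.0346; -0.0346 2.3110]
tr(P') = 2.6591

2.6591


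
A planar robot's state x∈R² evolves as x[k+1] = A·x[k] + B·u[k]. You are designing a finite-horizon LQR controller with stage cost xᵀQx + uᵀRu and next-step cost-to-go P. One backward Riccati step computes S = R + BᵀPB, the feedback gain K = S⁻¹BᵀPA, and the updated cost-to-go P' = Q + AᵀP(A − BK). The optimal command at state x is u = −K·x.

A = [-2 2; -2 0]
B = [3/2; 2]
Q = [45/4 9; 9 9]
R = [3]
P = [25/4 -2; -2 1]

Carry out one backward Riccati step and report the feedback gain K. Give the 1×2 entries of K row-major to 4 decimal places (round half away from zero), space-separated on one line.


BᵀP = [5.3750 -1.0000]
S = R + BᵀPB = [3] + [6.0625] = [9.0625]
BᵀPA = [-8.7500 10.7500]
K = S⁻¹·BᵀPA = [-0.9655 1.1862]
A−BK = [-0.5517 0.2207; -0.0690 -2.3724]
AᵀP(A−BK) = [4.5517 -6.6207; -6.6207 12.2483]
P' = Q + AᵀP(A−BK) = [15.8017 2.3793; 2.3793 21.2483]
tr(P') = 37.0500

-0.9655 1.1862


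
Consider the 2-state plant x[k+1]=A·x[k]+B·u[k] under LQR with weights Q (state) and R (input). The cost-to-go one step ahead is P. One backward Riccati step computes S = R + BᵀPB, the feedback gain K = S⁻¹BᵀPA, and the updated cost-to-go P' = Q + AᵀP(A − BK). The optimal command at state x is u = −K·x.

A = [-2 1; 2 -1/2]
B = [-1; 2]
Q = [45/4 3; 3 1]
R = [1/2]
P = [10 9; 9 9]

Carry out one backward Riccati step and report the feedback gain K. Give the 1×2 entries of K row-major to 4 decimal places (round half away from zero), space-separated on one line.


0.1905 0.3333

BᵀP = [8.0000 9.0000]
S = R + BᵀPB = [1/2] + [10.0000] = [10.5000]
BᵀPA = [2.0000 3.5000]
K = S⁻¹·BᵀPA = [0.1905 0.3333]
A−BK = [-1.8095 1.3333; 1.6190 -1.1667]
AᵀP(A−BK) = [3.6190 -2.6667; -2.6667 2.0833]
P' = Q + AᵀP(A−BK) = [14.8690 0.3333; 0.3333 3.0833]
tr(P') = 17.9524


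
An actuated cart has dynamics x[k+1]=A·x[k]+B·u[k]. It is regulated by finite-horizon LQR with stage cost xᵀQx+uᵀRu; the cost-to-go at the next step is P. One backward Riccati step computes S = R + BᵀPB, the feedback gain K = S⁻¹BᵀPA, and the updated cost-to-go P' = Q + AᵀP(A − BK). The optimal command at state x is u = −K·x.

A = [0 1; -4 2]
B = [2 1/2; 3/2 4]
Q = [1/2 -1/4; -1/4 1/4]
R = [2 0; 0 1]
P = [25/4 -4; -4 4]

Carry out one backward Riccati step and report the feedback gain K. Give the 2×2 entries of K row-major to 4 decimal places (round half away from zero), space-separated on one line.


BᵀP = [6.5000 -2.0000; -12.8750 14.0000]
S = R + BᵀPB = [2 0; 0 1] + [10.0000 -4.7500; -4.7500 49.5625] = [12.0000 -4.7500; -4.7500 50.5625]
BᵀPA = [8.0000 2.5000; -56.0000 15.1250]
K = S⁻¹·BᵀPA = [0.2371 0.3394; -1.0853 0.3310]
A−BK = [0.0685 0.1558; -0.0146 0.1669]
AᵀP(A−BK) = [1.3283 -0.1780; -0.1780 0.3950]
P' = Q + AᵀP(A−BK) = [1.8283 -0.4280; -0.4280 0.6450]
tr(P') = 2.4733

0.2371 0.3394 -1.0853 0.3310


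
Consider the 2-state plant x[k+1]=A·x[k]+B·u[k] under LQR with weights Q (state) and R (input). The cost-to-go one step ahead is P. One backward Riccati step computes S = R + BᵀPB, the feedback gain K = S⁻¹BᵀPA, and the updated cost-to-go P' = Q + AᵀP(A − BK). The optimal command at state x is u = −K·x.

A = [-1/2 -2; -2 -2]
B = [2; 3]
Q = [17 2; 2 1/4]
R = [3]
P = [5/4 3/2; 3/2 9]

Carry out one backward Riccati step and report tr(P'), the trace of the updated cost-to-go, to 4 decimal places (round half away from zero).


BᵀP = [7.0000 30.0000]
S = R + BᵀPB = [3] + [104.0000] = [107.0000]
BᵀPA = [-63.5000 -74.0000]
K = S⁻¹·BᵀPA = [-0.5935 -0.6916]
A−BK = [0.6869 -0.6168; -0.2196 0.0748]
AᵀP(A−BK) = [1.6279 0.8341; 0.8341 1.8224]
P' = Q + AᵀP(A−BK) = [18.6279 2.8341; 2.8341 2.0724]
tr(P') = 20.7004

20.7004


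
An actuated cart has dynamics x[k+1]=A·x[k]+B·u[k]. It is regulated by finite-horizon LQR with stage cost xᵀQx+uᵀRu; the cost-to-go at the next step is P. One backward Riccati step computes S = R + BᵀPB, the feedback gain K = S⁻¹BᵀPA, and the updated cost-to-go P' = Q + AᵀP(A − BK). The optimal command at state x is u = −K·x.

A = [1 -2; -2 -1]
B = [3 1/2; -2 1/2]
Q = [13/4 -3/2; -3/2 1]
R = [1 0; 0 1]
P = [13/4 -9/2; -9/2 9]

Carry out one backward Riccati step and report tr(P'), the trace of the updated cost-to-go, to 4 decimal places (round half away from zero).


BᵀP = [18.7500 -31.5000; -0.6250 2.2500]
S = R + BᵀPB = [1 0; 0 1] + [119.2500 -6.3750; -6.3750 0.8125] = [120.2500 -6.3750; -6.3750 1.8125]
BᵀPA = [81.7500 -6.0000; -5.1250 -1.0000]
K = S⁻¹·BᵀPA = [0.6514 -0.0973; -0.5365 -0.8939]
A−BK = [-0.6859 -1.2612; -0.4290 -0.7476]
AᵀP(A−BK) = [1.2492 1.3719; 1.3719 2.5224]
P' = Q + AᵀP(A−BK) = [4.4992 -0.1281; -0.1281 3.5224]
tr(P') = 8.0216

8.0216


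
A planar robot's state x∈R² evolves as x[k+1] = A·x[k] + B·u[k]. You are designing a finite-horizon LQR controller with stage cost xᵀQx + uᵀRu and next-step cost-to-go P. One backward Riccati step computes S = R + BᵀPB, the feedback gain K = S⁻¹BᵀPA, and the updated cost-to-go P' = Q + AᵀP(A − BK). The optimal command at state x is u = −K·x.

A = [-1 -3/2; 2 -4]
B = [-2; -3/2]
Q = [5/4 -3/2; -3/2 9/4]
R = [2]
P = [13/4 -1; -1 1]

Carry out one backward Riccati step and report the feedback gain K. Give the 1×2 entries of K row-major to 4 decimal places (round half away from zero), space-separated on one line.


BᵀP = [-5.0000 0.5000]
S = R + BᵀPB = [2] + [9.2500] = [11.2500]
BᵀPA = [6.0000 5.5000]
K = S⁻¹·BᵀPA = [0.5333 0.4889]
A−BK = [0.0667 -0.5222; 2.8000 -3.2667]
AᵀP(A−BK) = [8.0500 -7.0583; -7.0583 8.6236]
P' = Q + AᵀP(A−BK) = [9.3000 -8.5583; -8.5583 10.8736]
tr(P') = 20.1736

0.5333 0.4889


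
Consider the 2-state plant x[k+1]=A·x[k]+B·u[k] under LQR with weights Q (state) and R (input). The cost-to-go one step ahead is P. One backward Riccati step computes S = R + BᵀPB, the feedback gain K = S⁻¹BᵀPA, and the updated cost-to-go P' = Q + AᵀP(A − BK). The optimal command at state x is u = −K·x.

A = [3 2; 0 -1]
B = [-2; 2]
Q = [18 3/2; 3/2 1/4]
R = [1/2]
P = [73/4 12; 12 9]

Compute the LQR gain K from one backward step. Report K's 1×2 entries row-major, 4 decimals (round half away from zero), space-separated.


BᵀP = [-12.5000 -6.0000]
S = R + BᵀPB = [1/2] + [13.0000] = [13.5000]
BᵀPA = [-37.5000 -19.0000]
K = S⁻¹·BᵀPA = [-2.7778 -1.4074]
A−BK = [-2.5556 -0.8148; 5.5556 1.8148]
AᵀP(A−BK) = [60.0833 20.7222; 20.7222 7.2593]
P' = Q + AᵀP(A−BK) = [78.0833 22.2222; 22.2222 7.5093]
tr(P') = 85.5926

-2.7778 -1.4074


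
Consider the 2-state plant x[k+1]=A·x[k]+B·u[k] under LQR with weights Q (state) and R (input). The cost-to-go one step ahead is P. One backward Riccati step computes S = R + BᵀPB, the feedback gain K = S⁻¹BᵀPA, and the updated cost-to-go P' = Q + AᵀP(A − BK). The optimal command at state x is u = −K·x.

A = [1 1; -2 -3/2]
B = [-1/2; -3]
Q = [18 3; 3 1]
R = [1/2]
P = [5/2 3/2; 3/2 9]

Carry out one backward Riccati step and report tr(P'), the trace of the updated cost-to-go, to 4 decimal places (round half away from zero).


BᵀP = [-5.7500 -27.7500]
S = R + BᵀPB = [1/2] + [86.1250] = [86.6250]
BᵀPA = [49.7500 35.8750]
K = S⁻¹·BᵀPA = [0.5743 0.4141]
A−BK = [1.2872 1.2071; -0.2771 -0.2576]
AᵀP(A−BK) = [3.9278 3.6465; 3.6465 3.3927]
P' = Q + AᵀP(A−BK) = [21.9278 6.6465; 6.6465 4.3927]
tr(P') = 26.3205

26.3205


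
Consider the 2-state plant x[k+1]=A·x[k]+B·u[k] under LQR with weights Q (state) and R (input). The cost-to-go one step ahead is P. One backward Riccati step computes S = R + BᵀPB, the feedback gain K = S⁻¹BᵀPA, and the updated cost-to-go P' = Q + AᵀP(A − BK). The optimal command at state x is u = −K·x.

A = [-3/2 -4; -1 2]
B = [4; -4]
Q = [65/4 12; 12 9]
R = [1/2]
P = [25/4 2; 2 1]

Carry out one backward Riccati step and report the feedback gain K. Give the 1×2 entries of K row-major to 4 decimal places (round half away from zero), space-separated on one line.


-0.5619 -1.1429

BᵀP = [17.0000 4.0000]
S = R + BᵀPB = [1/2] + [52.0000] = [52.5000]
BᵀPA = [-29.5000 -60.0000]
K = S⁻¹·BᵀPA = [-0.5619 -1.1429]
A−BK = [0.7476 0.5714; -3.2476 -2.5714]
AᵀP(A−BK) = [4.4863 3.7857; 3.7857 3.4286]
P' = Q + AᵀP(A−BK) = [20.7363 15.7857; 15.7857 12.4286]
tr(P') = 33.1649


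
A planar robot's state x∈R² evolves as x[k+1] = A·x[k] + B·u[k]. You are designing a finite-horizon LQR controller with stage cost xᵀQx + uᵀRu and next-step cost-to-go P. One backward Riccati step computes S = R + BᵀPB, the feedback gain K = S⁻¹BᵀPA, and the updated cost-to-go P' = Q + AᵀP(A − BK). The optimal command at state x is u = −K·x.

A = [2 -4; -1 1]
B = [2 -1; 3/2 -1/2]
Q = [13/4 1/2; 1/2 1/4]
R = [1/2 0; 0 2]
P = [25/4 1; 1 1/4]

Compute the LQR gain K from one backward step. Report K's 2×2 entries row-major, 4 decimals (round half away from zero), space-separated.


BᵀP = [14.0000 2.3750; -6.7500 -1.1250]
S = R + BᵀPB = [1/2 0; 0 2] + [31.5625 -15.1875; -15.1875 7.3125] = [32.0625 -15.1875; -15.1875 9.3125]
BᵀPA = [25.6250 -53.6250; -12.3750 25.8750]
K = S⁻¹·BᵀPA = [0.7463 -1.5666; -0.1118 0.2236]
A−BK = [0.3957 -0.6432; -2.1753 3.4617]
AᵀP(A−BK) = [0.7435 -1.3389; -1.3389 2.4555]
P' = Q + AᵀP(A−BK) = [3.9935 -0.8389; -0.8389 2.7055]
tr(P') = 6.6990

0.7463 -1.5666 -0.1118 0.2236


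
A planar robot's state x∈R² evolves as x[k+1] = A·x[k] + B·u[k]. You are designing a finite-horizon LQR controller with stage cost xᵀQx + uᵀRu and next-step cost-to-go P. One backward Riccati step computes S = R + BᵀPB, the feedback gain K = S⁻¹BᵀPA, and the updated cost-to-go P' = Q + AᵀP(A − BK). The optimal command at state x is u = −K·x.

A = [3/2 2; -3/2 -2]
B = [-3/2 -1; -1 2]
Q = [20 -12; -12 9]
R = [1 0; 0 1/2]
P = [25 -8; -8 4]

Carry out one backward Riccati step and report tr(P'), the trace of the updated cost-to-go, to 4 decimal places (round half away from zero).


30.6008

BᵀP = [-29.5000 8.0000; -41.0000 16.0000]
S = R + BᵀPB = [1 0; 0 1/2] + [36.2500 45.5000; 45.5000 73.0000] = [37.2500 45.5000; 45.5000 73.5000]
BᵀPA = [-56.2500 -75.0000; -85.5000 -114.0000]
K = S⁻¹·BᵀPA = [-0.3657 -0.4875; -0.9369 -1.2492]
A−BK = [0.0146 0.0195; 0.0081 0.0109]
AᵀP(A−BK) = [0.5763 0.7684; 0.7684 1.0245]
P' = Q + AᵀP(A−BK) = [20.5763 -11.2316; -11.2316 10.0245]
tr(P') = 30.6008


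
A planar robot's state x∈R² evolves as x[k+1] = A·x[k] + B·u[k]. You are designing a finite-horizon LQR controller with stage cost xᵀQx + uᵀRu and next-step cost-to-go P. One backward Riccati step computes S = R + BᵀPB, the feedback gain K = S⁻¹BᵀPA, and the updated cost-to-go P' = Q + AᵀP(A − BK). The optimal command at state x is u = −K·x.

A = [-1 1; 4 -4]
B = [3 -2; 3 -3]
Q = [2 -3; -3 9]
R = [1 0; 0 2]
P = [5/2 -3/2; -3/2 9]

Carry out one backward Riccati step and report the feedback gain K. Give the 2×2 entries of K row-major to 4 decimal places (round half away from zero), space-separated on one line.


-1.2048 1.2048 -2.4540 2.4540

BᵀP = [3.0000 22.5000; -0.5000 -24.0000]
S = R + BᵀPB = [1 0; 0 2] + [76.5000 -73.5000; -73.5000 73.0000] = [77.5000 -73.5000; -73.5000 75.0000]
BᵀPA = [87.0000 -87.0000; -95.5000 95.5000]
K = S⁻¹·BᵀPA = [-1.2048 1.2048; -2.4540 2.4540]
A−BK = [-2.2937 2.2937; 0.2523 -0.2523]
AᵀP(A−BK) = [28.9573 -28.9573; -28.9573 28.9573]
P' = Q + AᵀP(A−BK) = [30.9573 -31.9573; -31.9573 37.9573]
tr(P') = 68.9147


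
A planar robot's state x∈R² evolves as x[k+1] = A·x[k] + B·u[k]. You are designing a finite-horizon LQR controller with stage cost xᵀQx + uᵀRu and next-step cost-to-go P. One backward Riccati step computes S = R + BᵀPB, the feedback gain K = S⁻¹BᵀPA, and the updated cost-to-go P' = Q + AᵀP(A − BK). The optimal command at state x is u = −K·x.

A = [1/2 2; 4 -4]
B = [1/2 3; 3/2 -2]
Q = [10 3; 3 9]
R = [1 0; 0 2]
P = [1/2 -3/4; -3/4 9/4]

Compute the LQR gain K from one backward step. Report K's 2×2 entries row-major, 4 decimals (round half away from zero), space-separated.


1.2760 -1.0526 -0.5916 0.9764

BᵀP = [-0.8750 3.0000; 3.0000 -6.7500]
S = R + BᵀPB = [1 0; 0 2] + [4.0625 -8.6250; -8.6250 22.5000] = [5.0625 -8.6250; -8.6250 24.5000]
BᵀPA = [11.5625 -13.7500; -25.5000 33.0000]
K = S⁻¹·BᵀPA = [1.2760 -1.0526; -0.5916 0.9764]
A−BK = [1.6368 -0.4029; 0.9027 -0.4684]
AᵀP(A−BK) = [3.2850 -2.9317; -2.9317 3.3063]
P' = Q + AᵀP(A−BK) = [13.2850 0.0683; 0.0683 12.3063]
tr(P') = 25.5913


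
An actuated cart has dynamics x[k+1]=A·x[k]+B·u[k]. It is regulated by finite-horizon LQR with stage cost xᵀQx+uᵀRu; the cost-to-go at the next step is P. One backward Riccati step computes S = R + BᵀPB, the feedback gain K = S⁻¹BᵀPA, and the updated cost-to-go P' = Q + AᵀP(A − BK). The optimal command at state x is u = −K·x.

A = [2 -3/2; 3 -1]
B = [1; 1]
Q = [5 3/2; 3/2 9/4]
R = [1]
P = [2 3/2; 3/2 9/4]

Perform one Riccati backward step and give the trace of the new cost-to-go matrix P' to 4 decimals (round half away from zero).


BᵀP = [3.5000 3.7500]
S = R + BᵀPB = [1] + [7.2500] = [8.2500]
BᵀPA = [18.2500 -9.0000]
K = S⁻¹·BᵀPA = [2.2121 -1.0909]
A−BK = [-0.2121 -0.4091; 0.7879 0.0909]
AᵀP(A−BK) = [5.8788 -2.5909; -2.5909 1.4318]
P' = Q + AᵀP(A−BK) = [10.8788 -1.0909; -1.0909 3.6818]
tr(P') = 14.5606

14.5606


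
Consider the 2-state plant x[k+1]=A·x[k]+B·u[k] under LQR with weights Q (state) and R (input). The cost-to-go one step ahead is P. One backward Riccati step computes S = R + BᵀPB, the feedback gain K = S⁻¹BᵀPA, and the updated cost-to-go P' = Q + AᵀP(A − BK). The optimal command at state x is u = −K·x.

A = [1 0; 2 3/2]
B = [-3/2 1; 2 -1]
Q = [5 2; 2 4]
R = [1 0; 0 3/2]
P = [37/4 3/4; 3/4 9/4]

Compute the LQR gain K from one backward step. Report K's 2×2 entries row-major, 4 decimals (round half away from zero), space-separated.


0.4023 0.4178 1.0292 0.3765

BᵀP = [-12.3750 3.3750; 8.5000 -1.5000]
S = R + BᵀPB = [1 0; 0 3/2] + [25.3125 -15.7500; -15.7500 10.0000] = [26.3125 -15.7500; -15.7500 11.5000]
BᵀPA = [-5.6250 5.0625; 5.5000 -2.2500]
K = S⁻¹·BᵀPA = [0.4023 0.4178; 1.0292 0.3765]
A−BK = [0.5742 0.2501; 2.2246 1.0410]
AᵀP(A−BK) = [17.8521 8.1542; 8.1542 3.7947]
P' = Q + AᵀP(A−BK) = [22.8521 10.1542; 10.1542 7.7947]
tr(P') = 30.6468


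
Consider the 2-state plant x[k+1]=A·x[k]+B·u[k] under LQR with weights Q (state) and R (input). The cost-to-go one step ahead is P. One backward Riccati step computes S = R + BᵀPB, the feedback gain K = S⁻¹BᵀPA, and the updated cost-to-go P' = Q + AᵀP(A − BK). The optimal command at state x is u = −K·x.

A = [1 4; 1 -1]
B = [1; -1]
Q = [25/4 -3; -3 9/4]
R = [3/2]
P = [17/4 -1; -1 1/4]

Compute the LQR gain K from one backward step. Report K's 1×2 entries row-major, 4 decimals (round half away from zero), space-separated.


BᵀP = [5.2500 -1.2500]
S = R + BᵀPB = [3/2] + [6.5000] = [8.0000]
BᵀPA = [4.0000 22.2500]
K = S⁻¹·BᵀPA = [0.5000 2.7813]
A−BK = [0.5000 1.2188; 1.5000 1.7813]
AᵀP(A−BK) = [0.5000 2.6250; 2.6250 14.3672]
P' = Q + AᵀP(A−BK) = [6.7500 -0.3750; -0.3750 16.6172]
tr(P') = 23.3672

0.5000 2.7813


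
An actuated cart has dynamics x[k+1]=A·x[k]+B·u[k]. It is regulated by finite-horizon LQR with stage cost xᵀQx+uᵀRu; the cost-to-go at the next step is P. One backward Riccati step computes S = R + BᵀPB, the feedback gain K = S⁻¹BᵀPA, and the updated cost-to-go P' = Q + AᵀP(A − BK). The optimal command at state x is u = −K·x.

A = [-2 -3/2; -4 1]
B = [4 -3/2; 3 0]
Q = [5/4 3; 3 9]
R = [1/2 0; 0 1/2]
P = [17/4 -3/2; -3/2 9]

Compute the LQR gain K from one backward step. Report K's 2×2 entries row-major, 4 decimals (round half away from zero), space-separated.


BᵀP = [12.5000 21.0000; -6.3750 2.2500]
S = R + BᵀPB = [1/2 0; 0 1/2] + [113.0000 -18.7500; -18.7500 9.5625] = [113.5000 -18.7500; -18.7500 10.0625]
BᵀPA = [-109.0000 2.2500; 3.7500 11.8125]
K = S⁻¹·BᵀPA = [-1.2985 0.3088; -2.0469 1.7493]
A−BK = [0.1237 -0.1112; -0.1045 0.0736]
AᵀP(A−BK) = [3.1400 -2.1496; -2.1496 1.7036]
P' = Q + AᵀP(A−BK) = [4.3900 0.8504; 0.8504 10.7036]
tr(P') = 15.0936

-1.2985 0.3088 -2.0469 1.7493


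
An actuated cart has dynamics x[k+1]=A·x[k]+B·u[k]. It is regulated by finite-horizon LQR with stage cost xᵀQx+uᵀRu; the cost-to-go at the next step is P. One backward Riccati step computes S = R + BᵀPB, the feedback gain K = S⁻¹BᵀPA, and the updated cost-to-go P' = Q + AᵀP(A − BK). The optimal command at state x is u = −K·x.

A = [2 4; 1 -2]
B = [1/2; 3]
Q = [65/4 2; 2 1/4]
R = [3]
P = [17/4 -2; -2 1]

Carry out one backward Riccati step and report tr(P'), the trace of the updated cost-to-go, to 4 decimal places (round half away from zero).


BᵀP = [-3.8750 2.0000]
S = R + BᵀPB = [3] + [4.0625] = [7.0625]
BᵀPA = [-5.7500 -19.5000]
K = S⁻¹·BᵀPA = [-0.8142 -2.7611]
A−BK = [2.4071 5.3805; 3.4425 6.2832]
AᵀP(A−BK) = [5.3186 16.1239; 16.1239 50.1593]
P' = Q + AᵀP(A−BK) = [21.5686 18.1239; 18.1239 50.4093]
tr(P') = 71.9779

71.9779


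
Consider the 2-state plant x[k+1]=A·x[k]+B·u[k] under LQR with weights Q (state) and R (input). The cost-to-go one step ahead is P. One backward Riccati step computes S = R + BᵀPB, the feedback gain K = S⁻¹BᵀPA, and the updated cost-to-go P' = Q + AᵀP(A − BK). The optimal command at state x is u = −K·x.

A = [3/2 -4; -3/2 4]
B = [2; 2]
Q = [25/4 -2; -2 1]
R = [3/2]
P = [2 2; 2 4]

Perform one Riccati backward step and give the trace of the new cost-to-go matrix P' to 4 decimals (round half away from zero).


BᵀP = [8.0000 12.0000]
S = R + BᵀPB = [3/2] + [40.0000] = [41.5000]
BᵀPA = [-6.0000 16.0000]
K = S⁻¹·BᵀPA = [-0.1446 0.3855]
A−BK = [1.7892 -4.7711; -1.2108 3.2289]
AᵀP(A−BK) = [3.6325 -9.6867; -9.6867 25.8313]
P' = Q + AᵀP(A−BK) = [9.8825 -11.6867; -11.6867 26.8313]
tr(P') = 36.7139

36.7139


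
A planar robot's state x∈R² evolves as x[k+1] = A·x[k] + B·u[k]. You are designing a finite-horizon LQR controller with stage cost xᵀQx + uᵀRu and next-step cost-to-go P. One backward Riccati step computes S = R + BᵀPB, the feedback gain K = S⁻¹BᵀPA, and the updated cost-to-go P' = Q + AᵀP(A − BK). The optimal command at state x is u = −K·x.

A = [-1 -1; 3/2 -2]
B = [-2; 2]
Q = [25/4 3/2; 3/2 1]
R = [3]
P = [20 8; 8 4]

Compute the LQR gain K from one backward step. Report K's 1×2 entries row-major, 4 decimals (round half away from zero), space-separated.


BᵀP = [-24.0000 -8.0000]
S = R + BᵀPB = [3] + [32.0000] = [35.0000]
BᵀPA = [12.0000 40.0000]
K = S⁻¹·BᵀPA = [0.3429 1.1429]
A−BK = [-0.3143 1.2857; 0.8143 -4.2857]
AᵀP(A−BK) = [0.8857 -1.7143; -1.7143 22.2857]
P' = Q + AᵀP(A−BK) = [7.1357 -0.2143; -0.2143 23.2857]
tr(P') = 30.4214

0.3429 1.1429


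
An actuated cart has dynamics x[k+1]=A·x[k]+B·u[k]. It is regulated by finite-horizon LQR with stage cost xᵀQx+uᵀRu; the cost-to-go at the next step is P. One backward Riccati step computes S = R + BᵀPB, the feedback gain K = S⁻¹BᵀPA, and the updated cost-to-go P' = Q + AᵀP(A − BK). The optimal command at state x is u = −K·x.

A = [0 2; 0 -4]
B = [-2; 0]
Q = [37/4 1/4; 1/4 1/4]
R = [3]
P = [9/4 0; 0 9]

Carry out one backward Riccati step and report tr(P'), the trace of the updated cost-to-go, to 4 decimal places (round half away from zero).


BᵀP = [-4.5000 0.0000]
S = R + BᵀPB = [3] + [9.0000] = [12.0000]
BᵀPA = [0.0000 -9.0000]
K = S⁻¹·BᵀPA = [0.0000 -0.7500]
A−BK = [0.0000 0.5000; 0.0000 -4.0000]
AᵀP(A−BK) = [0.0000 0.0000; 0.0000 146.2500]
P' = Q + AᵀP(A−BK) = [9.2500 0.2500; 0.2500 146.5000]
tr(P') = 155.7500

155.7500


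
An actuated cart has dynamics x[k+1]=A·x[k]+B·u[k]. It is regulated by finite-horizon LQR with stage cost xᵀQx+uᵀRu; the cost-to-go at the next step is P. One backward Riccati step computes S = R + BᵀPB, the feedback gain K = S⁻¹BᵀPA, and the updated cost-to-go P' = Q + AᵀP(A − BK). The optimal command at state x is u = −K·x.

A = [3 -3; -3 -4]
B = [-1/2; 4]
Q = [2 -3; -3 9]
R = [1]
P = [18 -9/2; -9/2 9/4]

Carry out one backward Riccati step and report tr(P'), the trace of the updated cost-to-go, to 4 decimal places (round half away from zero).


121.1649

BᵀP = [-27.0000 11.2500]
S = R + BᵀPB = [1] + [58.5000] = [59.5000]
BᵀPA = [-114.7500 36.0000]
K = S⁻¹·BᵀPA = [-1.9286 0.6050]
A−BK = [2.0357 -2.6975; 4.7143 -6.4202]
AᵀP(A−BK) = [41.9464 -52.0714; -52.0714 68.2185]
P' = Q + AᵀP(A−BK) = [43.9464 -55.0714; -55.0714 77.2185]
tr(P') = 121.1649


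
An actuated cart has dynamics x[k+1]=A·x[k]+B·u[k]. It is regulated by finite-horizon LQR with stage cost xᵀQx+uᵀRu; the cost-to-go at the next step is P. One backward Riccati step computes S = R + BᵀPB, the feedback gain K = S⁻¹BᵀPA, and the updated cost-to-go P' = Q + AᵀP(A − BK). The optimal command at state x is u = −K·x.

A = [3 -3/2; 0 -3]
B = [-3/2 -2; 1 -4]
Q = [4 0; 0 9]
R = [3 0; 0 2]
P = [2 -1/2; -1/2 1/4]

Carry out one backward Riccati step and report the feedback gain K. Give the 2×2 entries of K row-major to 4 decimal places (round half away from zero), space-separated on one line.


BᵀP = [-3.5000 1.0000; -2.0000 0.0000]
S = R + BᵀPB = [3 0; 0 2] + [6.2500 3.0000; 3.0000 4.0000] = [9.2500 3.0000; 3.0000 6.0000]
BᵀPA = [-10.5000 2.2500; -6.0000 3.0000]
K = S⁻¹·BᵀPA = [-0.9677 0.0968; -0.5161 0.4516]
A−BK = [0.5161 -0.4516; -1.0968 -1.2903]
AᵀP(A−BK) = [4.7419 -0.7742; -0.7742 0.6774]
P' = Q + AᵀP(A−BK) = [8.7419 -0.7742; -0.7742 9.6774]
tr(P') = 18.4194

-0.9677 0.0968 -0.5161 0.4516


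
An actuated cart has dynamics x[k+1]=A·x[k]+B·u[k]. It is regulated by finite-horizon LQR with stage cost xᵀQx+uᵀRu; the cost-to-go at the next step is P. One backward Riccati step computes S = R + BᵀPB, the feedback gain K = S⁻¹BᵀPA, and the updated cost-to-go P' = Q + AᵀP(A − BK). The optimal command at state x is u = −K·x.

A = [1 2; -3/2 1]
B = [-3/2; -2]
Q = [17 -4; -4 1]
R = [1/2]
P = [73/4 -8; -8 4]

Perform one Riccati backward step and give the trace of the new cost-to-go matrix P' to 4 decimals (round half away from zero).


45.9150

BᵀP = [-11.3750 4.0000]
S = R + BᵀPB = [1/2] + [9.0625] = [9.5625]
BᵀPA = [-17.3750 -18.7500]
K = S⁻¹·BᵀPA = [-1.8170 -1.9608]
A−BK = [-1.7255 -0.9412; -5.1340 -2.9216]
AᵀP(A−BK) = [19.6797 12.4314; 12.4314 8.2353]
P' = Q + AᵀP(A−BK) = [36.6797 8.4314; 8.4314 9.2353]
tr(P') = 45.9150


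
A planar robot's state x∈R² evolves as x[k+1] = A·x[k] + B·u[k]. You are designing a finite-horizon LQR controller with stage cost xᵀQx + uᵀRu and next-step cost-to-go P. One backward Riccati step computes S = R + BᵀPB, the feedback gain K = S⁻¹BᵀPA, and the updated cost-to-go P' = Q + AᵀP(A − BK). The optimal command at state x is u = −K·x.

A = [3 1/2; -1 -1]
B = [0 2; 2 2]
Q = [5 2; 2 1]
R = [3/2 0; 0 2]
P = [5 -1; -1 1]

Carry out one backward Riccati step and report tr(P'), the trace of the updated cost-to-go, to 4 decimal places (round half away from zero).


15.0884

BᵀP = [-2.0000 2.0000; 8.0000 0.0000]
S = R + BᵀPB = [3/2 0; 0 2] + [4.0000 0.0000; 0.0000 16.0000] = [5.5000 0.0000; 0.0000 18.0000]
BᵀPA = [-8.0000 -3.0000; 24.0000 4.0000]
K = S⁻¹·BᵀPA = [-1.4545 -0.5455; 1.3333 0.2222]
A−BK = [0.3333 0.0556; -0.7576 -0.3535]
AᵀP(A−BK) = [8.3636 2.3030; 2.3030 0.7247]
P' = Q + AᵀP(A−BK) = [13.3636 4.3030; 4.3030 1.7247]
tr(P') = 15.0884


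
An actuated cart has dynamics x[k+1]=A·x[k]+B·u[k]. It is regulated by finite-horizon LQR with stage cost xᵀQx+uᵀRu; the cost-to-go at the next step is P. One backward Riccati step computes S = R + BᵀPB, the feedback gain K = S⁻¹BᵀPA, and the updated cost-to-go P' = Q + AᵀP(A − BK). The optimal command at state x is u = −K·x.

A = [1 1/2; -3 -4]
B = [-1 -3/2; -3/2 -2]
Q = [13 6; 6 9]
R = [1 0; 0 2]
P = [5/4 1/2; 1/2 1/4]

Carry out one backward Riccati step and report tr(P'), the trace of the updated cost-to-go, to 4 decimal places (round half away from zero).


BᵀP = [-2.0000 -0.8750; -2.8750 -1.2500]
S = R + BᵀPB = [1 0; 0 2] + [3.3125 4.7500; 4.7500 6.8125] = [4.3125 4.7500; 4.7500 8.8125]
BᵀPA = [0.6250 2.5000; 0.8750 3.5625]
K = S⁻¹·BᵀPA = [0.0875 0.3309; 0.0521 0.2259]
A−BK = [1.1657 1.1697; -2.7645 -3.0519]
AᵀP(A−BK) = [0.3997 0.4705; 0.4705 0.6805]
P' = Q + AᵀP(A−BK) = [13.3997 6.4705; 6.4705 9.6805]
tr(P') = 23.0802

23.0802


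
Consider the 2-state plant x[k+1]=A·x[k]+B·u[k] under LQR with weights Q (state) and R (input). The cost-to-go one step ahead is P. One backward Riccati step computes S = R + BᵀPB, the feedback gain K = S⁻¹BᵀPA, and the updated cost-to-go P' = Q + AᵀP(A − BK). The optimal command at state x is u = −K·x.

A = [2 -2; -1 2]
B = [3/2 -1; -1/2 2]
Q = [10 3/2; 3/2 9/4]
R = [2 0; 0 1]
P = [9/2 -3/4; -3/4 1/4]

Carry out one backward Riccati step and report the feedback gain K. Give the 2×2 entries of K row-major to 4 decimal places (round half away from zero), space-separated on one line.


BᵀP = [7.1250 -1.2500; -6.0000 1.2500]
S = R + BᵀPB = [2 0; 0 1] + [11.3125 -9.6250; -9.6250 8.5000] = [13.3125 -9.6250; -9.6250 9.5000]
BᵀPA = [15.5000 -16.7500; -13.2500 14.5000]
K = S⁻¹·BᵀPA = [0.5829 -0.5783; -0.8042 0.9404]
A−BK = [0.3215 -0.1921; 0.8998 -0.1700]
AᵀP(A−BK) = [1.5598 -1.5760; -1.5760 1.6776]
P' = Q + AᵀP(A−BK) = [11.5598 -0.0760; -0.0760 3.9276]
tr(P') = 15.4874

0.5829 -0.5783 -0.8042 0.9404


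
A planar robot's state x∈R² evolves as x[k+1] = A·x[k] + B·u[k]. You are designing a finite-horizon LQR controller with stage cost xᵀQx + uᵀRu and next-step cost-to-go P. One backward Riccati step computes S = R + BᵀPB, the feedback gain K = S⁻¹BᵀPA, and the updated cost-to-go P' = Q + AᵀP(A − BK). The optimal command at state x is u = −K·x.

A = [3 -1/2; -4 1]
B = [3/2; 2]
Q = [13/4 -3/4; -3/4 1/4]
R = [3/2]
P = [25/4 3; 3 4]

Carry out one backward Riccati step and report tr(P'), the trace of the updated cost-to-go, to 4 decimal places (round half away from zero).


BᵀP = [15.3750 12.5000]
S = R + BᵀPB = [3/2] + [48.0625] = [49.5625]
BᵀPA = [-3.8750 4.8125]
K = S⁻¹·BᵀPA = [-0.0782 0.0971]
A−BK = [3.1173 -0.6456; -3.8436 0.8058]
AᵀP(A−BK) = [47.9470 -9.9987; -9.9987 2.0952]
P' = Q + AᵀP(A−BK) = [51.1970 -10.7487; -10.7487 2.3452]
tr(P') = 53.5422

53.5422


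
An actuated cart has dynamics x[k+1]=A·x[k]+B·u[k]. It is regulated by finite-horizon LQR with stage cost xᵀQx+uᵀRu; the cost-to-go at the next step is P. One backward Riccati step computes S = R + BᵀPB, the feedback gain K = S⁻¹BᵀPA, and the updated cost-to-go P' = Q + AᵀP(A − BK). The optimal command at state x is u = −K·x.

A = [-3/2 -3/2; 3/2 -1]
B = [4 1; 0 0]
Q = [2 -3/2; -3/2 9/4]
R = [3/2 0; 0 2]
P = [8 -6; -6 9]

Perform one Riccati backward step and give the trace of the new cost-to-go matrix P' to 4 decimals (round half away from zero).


19.5351

BᵀP = [32.0000 -24.0000; 8.0000 -6.0000]
S = R + BᵀPB = [3/2 0; 0 2] + [128.0000 32.0000; 32.0000 8.0000] = [129.5000 32.0000; 32.0000 10.0000]
BᵀPA = [-84.0000 -24.0000; -21.0000 -6.0000]
K = S⁻¹·BᵀPA = [-0.6199 -0.1771; -0.1162 -0.0332]
A−BK = [1.0959 -0.7583; 1.5000 -1.0000]
AᵀP(A−BK) = [10.7352 -6.5756; -6.5756 4.5498]
P' = Q + AᵀP(A−BK) = [12.7352 -8.0756; -8.0756 6.7998]
tr(P') = 19.5351


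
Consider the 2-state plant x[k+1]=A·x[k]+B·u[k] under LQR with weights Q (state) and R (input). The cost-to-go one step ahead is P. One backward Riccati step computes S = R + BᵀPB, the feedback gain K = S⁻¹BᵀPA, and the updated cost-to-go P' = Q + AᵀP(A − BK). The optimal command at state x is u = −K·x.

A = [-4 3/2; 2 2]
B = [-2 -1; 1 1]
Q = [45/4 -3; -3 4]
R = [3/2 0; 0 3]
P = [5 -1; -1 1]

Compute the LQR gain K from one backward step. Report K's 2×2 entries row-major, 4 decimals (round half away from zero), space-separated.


BᵀP = [-11.0000 3.0000; -6.0000 2.0000]
S = R + BᵀPB = [3/2 0; 0 3] + [25.0000 14.0000; 14.0000 8.0000] = [26.5000 14.0000; 14.0000 11.0000]
BᵀPA = [50.0000 -10.5000; 28.0000 -5.0000]
K = S⁻¹·BᵀPA = [1.6545 -0.4764; 0.4398 0.1518]
A−BK = [-0.2513 0.6990; -0.0942 2.3246]
AᵀP(A−BK) = [4.9634 -1.4293; -1.4293 5.0065]
P' = Q + AᵀP(A−BK) = [16.2134 -4.4293; -4.4293 9.0065]
tr(P') = 25.2199

1.6545 -0.4764 0.4398 0.1518


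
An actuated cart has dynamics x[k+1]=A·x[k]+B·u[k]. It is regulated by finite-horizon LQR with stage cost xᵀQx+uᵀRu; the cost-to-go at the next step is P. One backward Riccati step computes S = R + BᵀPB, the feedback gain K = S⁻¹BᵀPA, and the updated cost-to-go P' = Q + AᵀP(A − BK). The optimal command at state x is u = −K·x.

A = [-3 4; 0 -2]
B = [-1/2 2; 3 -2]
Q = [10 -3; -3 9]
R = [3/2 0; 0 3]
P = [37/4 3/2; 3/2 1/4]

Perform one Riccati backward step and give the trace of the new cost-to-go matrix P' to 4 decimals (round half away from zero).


BᵀP = [-0.1250 0.0000; 15.5000 2.5000]
S = R + BᵀPB = [3/2 0; 0 3] + [0.0625 -0.2500; -0.2500 26.0000] = [1.5625 -0.2500; -0.2500 29.0000]
BᵀPA = [0.3750 -0.5000; -46.5000 57.0000]
K = S⁻¹·BᵀPA = [-0.0166 -0.0055; -1.6036 1.9655]
A−BK = [0.1989 0.0663; -3.1575 1.9475]
AᵀP(A−BK) = [8.6892 -10.6036; -10.6036 12.9655]
P' = Q + AᵀP(A−BK) = [18.6892 -13.6036; -13.6036 21.9655]
tr(P') = 40.6547

40.6547


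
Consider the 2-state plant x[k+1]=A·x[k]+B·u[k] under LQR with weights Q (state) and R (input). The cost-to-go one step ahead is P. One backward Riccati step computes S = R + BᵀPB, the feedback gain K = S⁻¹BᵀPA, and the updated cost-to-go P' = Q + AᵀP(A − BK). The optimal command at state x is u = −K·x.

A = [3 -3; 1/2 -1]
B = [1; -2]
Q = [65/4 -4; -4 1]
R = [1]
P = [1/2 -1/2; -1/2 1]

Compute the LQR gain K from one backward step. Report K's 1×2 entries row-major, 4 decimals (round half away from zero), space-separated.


0.4333 -0.2667

BᵀP = [1.5000 -2.5000]
S = R + BᵀPB = [1] + [6.5000] = [7.5000]
BᵀPA = [3.2500 -2.0000]
K = S⁻¹·BᵀPA = [0.4333 -0.2667]
A−BK = [2.5667 -2.7333; 1.3667 -1.5333]
AᵀP(A−BK) = [1.8417 -1.8833; -1.8833 1.9667]
P' = Q + AᵀP(A−BK) = [18.0917 -5.8833; -5.8833 2.9667]
tr(P') = 21.0583


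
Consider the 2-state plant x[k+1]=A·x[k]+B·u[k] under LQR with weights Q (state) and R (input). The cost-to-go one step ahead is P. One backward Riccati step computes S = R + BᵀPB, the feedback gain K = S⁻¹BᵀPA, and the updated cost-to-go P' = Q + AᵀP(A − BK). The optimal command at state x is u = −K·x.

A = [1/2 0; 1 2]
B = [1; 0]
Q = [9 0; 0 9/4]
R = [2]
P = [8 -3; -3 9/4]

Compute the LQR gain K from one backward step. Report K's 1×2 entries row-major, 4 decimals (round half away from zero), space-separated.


BᵀP = [8.0000 -3.0000]
S = R + BᵀPB = [2] + [8.0000] = [10.0000]
BᵀPA = [1.0000 -6.0000]
K = S⁻¹·BᵀPA = [0.1000 -0.6000]
A−BK = [0.4000 0.6000; 1.0000 2.0000]
AᵀP(A−BK) = [1.1500 2.1000; 2.1000 5.4000]
P' = Q + AᵀP(A−BK) = [10.1500 2.1000; 2.1000 7.6500]
tr(P') = 17.8000

0.1000 -0.6000


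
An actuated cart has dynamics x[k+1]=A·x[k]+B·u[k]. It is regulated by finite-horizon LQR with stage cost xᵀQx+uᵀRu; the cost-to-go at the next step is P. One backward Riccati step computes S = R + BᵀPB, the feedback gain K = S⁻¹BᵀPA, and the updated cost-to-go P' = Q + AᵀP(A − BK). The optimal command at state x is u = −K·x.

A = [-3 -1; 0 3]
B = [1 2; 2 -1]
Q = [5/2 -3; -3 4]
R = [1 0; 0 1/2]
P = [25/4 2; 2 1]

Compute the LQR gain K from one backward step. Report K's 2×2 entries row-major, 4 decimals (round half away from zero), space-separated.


-0.5857 0.6811 -1.1803 -0.6885

BᵀP = [10.2500 4.0000; 10.5000 3.0000]
S = R + BᵀPB = [1 0; 0 1/2] + [18.2500 16.5000; 16.5000 18.0000] = [19.2500 16.5000; 16.5000 18.5000]
BᵀPA = [-30.7500 1.7500; -31.5000 -1.5000]
K = S⁻¹·BᵀPA = [-0.5857 0.6811; -1.1803 -0.6885]
A−BK = [-0.0537 -0.3040; -0.0089 0.9493]
AᵀP(A−BK) = [1.0596 0.0045; 0.0045 1.0253]
P' = Q + AᵀP(A−BK) = [3.5596 -2.9955; -2.9955 5.0253]
tr(P') = 8.5849


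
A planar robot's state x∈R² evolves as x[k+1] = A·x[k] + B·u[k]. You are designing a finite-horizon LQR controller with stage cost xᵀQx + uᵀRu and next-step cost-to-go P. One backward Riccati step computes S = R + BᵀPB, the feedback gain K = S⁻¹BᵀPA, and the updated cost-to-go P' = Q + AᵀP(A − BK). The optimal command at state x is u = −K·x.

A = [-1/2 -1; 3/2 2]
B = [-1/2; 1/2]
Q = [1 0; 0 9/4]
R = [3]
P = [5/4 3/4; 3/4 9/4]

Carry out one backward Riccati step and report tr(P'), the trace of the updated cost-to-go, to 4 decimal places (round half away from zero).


BᵀP = [-0.2500 0.7500]
S = R + BᵀPB = [3] + [0.5000] = [3.5000]
BᵀPA = [1.2500 1.7500]
K = S⁻¹·BᵀPA = [0.3571 0.5000]
A−BK = [-0.3214 -0.7500; 1.3214 1.7500]
AᵀP(A−BK) = [3.8036 4.8750; 4.8750 6.3750]
P' = Q + AᵀP(A−BK) = [4.8036 4.8750; 4.8750 8.6250]
tr(P') = 13.4286

13.4286
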